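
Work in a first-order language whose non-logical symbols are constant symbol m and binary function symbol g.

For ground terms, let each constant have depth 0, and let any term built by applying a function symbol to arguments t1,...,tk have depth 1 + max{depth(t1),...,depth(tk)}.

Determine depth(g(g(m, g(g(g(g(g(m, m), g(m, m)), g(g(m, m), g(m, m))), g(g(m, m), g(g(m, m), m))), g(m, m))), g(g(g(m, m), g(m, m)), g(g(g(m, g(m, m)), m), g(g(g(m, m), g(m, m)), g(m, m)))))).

depth(g(m, m)) = 1 + max(0, 0) = 1
depth(g(g(m, m), g(m, m))) = 1 + max(1, 1) = 2
depth(g(g(g(m, m), g(m, m)), g(g(m, m), g(m, m)))) = 1 + max(2, 2) = 3
depth(g(g(m, m), m)) = 1 + max(1, 0) = 2
depth(g(g(m, m), g(g(m, m), m))) = 1 + max(1, 2) = 3
depth(g(g(g(g(m, m), g(m, m)), g(g(m, m), g(m, m))), g(g(m, m), g(g(m, m), m)))) = 1 + max(3, 3) = 4
depth(g(g(g(g(g(m, m), g(m, m)), g(g(m, m), g(m, m))), g(g(m, m), g(g(m, m), m))), g(m, m))) = 1 + max(4, 1) = 5
depth(g(m, g(g(g(g(g(m, m), g(m, m)), g(g(m, m), g(m, m))), g(g(m, m), g(g(m, m), m))), g(m, m)))) = 1 + max(0, 5) = 6
depth(g(m, g(m, m))) = 1 + max(0, 1) = 2
depth(g(g(m, g(m, m)), m)) = 1 + max(2, 0) = 3
depth(g(g(g(m, m), g(m, m)), g(m, m))) = 1 + max(2, 1) = 3
depth(g(g(g(m, g(m, m)), m), g(g(g(m, m), g(m, m)), g(m, m)))) = 1 + max(3, 3) = 4
depth(g(g(g(m, m), g(m, m)), g(g(g(m, g(m, m)), m), g(g(g(m, m), g(m, m)), g(m, m))))) = 1 + max(2, 4) = 5
depth(g(g(m, g(g(g(g(g(m, m), g(m, m)), g(g(m, m), g(m, m))), g(g(m, m), g(g(m, m), m))), g(m, m))), g(g(g(m, m), g(m, m)), g(g(g(m, g(m, m)), m), g(g(g(m, m), g(m, m)), g(m, m)))))) = 1 + max(6, 5) = 7

7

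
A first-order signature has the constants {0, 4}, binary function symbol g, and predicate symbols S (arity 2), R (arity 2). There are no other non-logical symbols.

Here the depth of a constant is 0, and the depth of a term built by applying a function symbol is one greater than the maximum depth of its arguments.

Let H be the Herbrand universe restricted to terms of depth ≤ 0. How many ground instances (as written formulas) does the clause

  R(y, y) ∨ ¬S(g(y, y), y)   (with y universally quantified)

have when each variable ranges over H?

2

Ground terms of depth ≤ 0:
  Count level by level. With function symbols g/2, the terms of depth ≤ k are the 2 constants together with each function applied to depth-≤(k−1) tuples, so N_k = 2 + N_{k-1}^2.
  N_0 = 2
So there are 2 ground terms available for substitution.
The variable y ranges independently over the available ground terms, and distinct assignments produce distinct instances.
Number of ground instances = 2.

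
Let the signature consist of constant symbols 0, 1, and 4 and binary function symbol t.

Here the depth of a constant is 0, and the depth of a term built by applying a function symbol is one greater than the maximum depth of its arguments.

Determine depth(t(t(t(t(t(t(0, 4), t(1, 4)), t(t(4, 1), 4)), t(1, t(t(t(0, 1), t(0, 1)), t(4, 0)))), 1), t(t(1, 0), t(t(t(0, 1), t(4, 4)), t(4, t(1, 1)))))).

7

depth(t(0, 4)) = 1 + max(0, 0) = 1
depth(t(1, 4)) = 1 + max(0, 0) = 1
depth(t(t(0, 4), t(1, 4))) = 1 + max(1, 1) = 2
depth(t(4, 1)) = 1 + max(0, 0) = 1
depth(t(t(4, 1), 4)) = 1 + max(1, 0) = 2
depth(t(t(t(0, 4), t(1, 4)), t(t(4, 1), 4))) = 1 + max(2, 2) = 3
depth(t(0, 1)) = 1 + max(0, 0) = 1
depth(t(t(0, 1), t(0, 1))) = 1 + max(1, 1) = 2
depth(t(4, 0)) = 1 + max(0, 0) = 1
depth(t(t(t(0, 1), t(0, 1)), t(4, 0))) = 1 + max(2, 1) = 3
depth(t(1, t(t(t(0, 1), t(0, 1)), t(4, 0)))) = 1 + max(0, 3) = 4
depth(t(t(t(t(0, 4), t(1, 4)), t(t(4, 1), 4)), t(1, t(t(t(0, 1), t(0, 1)), t(4, 0))))) = 1 + max(3, 4) = 5
depth(t(t(t(t(t(0, 4), t(1, 4)), t(t(4, 1), 4)), t(1, t(t(t(0, 1), t(0, 1)), t(4, 0)))), 1)) = 1 + max(5, 0) = 6
depth(t(1, 0)) = 1 + max(0, 0) = 1
depth(t(4, 4)) = 1 + max(0, 0) = 1
depth(t(t(0, 1), t(4, 4))) = 1 + max(1, 1) = 2
depth(t(1, 1)) = 1 + max(0, 0) = 1
depth(t(4, t(1, 1))) = 1 + max(0, 1) = 2
depth(t(t(t(0, 1), t(4, 4)), t(4, t(1, 1)))) = 1 + max(2, 2) = 3
depth(t(t(1, 0), t(t(t(0, 1), t(4, 4)), t(4, t(1, 1))))) = 1 + max(1, 3) = 4
depth(t(t(t(t(t(t(0, 4), t(1, 4)), t(t(4, 1), 4)), t(1, t(t(t(0, 1), t(0, 1)), t(4, 0)))), 1), t(t(1, 0), t(t(t(0, 1), t(4, 4)), t(4, t(1, 1)))))) = 1 + max(6, 4) = 7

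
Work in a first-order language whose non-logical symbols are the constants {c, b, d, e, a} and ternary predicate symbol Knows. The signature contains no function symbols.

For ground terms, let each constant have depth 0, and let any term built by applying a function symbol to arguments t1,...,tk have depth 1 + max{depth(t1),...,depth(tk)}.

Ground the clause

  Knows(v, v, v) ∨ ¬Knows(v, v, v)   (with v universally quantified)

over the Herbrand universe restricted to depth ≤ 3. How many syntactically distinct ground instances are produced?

5

Ground terms of depth ≤ 3:
  With no function symbols every ground term is a constant, so there are exactly 5 ground terms at every depth bound.
  N_0 = 5
  N_1 = 5
  N_2 = 5
  N_3 = 5
So there are 5 ground terms available for substitution.
The clause has 1 distinct variable (v), which appears in the body. In the free term algebra distinct substitutions yield syntactically distinct ground instances.
Number of ground instances = 5.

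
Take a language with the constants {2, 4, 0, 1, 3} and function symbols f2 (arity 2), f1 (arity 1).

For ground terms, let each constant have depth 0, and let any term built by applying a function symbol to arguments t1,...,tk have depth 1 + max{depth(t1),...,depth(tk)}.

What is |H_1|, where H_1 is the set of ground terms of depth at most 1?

35

Let N_k = |{terms of depth ≤ k}|. Then N_0 = 5 and N_k = 5 + N_{k-1}^2 + N_{k-1} for k ≥ 1 (one summand per function symbol, arity giving the exponent).
N_0 = 5
N_1 = 5 + 5^2 + 5 = 35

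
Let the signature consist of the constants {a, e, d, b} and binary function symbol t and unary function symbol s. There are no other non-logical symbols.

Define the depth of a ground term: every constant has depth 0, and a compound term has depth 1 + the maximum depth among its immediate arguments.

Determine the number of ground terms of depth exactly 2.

Count level by level. With function symbols t/2, s/1, the terms of depth ≤ k are the 4 constants together with each function applied to depth-≤(k−1) tuples, so N_k = 4 + N_{k-1}^2 + N_{k-1}.
N_0 = 4
N_1 = 4 + 4^2 + 4 = 24
N_2 = 4 + 24^2 + 24 = 604
Terms of depth exactly 2: N_2 − N_1 = 604 − 24 = 580.

580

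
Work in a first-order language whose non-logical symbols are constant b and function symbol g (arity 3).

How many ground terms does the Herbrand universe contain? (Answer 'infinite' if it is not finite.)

The signature has at least one function symbol (g, arity 3) and at least one constant (b).
Iterating g gives infinitely many distinct ground terms: b, g(b, b, b), g(g(b, b, b), g(b, b, b), g(b, b, b)), ...
So the Herbrand universe is infinite.

infinite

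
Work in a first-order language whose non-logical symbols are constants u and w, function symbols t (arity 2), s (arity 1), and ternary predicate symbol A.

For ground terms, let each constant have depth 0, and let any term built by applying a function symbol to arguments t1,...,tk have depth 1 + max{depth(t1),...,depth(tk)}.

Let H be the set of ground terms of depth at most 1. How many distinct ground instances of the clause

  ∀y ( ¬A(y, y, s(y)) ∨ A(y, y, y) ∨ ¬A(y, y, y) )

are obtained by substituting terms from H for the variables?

Ground terms of depth ≤ 1:
  Let N_k count ground terms of depth at most k. Each non-constant term of depth ≤ k is some function symbol applied to depth-≤(k−1) arguments, giving N_k = 2 + N_{k-1}^2 + N_{k-1}.
  N_0 = 2
  N_1 = 2 + 2^2 + 2 = 8
So there are 8 ground terms available for substitution.
The clause has 1 distinct variable (y), which appears in the body. In the free term algebra distinct substitutions yield syntactically distinct ground instances.
Number of ground instances = 8.

8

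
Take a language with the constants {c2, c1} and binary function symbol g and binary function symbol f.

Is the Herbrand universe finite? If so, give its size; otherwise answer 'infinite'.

The signature has at least one function symbol (g, arity 2) and at least one constant (c2).
Iterating g gives infinitely many distinct ground terms: c2, g(c2, c2), g(g(c2, c2), g(c2, c2)), ...
So the Herbrand universe is infinite.

infinite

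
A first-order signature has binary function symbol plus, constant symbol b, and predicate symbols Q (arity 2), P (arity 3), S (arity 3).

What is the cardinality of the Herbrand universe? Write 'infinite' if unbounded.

infinite

The signature has at least one function symbol (plus, arity 2) and at least one constant (b).
Iterating plus gives infinitely many distinct ground terms: b, plus(b, b), plus(plus(b, b), plus(b, b)), ...
So the Herbrand universe is infinite.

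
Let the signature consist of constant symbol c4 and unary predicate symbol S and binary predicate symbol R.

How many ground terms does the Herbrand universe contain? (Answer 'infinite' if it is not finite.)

There are no function symbols, so the only ground term is the single constant.
The Herbrand universe is {c4}, finite with 1 element.

1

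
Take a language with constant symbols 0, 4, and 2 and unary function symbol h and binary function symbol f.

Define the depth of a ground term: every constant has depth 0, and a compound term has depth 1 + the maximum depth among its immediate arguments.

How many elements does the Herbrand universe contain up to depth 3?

Let N_k count ground terms of depth at most k. Each non-constant term of depth ≤ k is some function symbol applied to depth-≤(k−1) arguments, giving N_k = 3 + N_{k-1} + N_{k-1}^2.
N_0 = 3
N_1 = 3 + 3 + 3^2 = 15
N_2 = 3 + 15 + 15^2 = 243
N_3 = 3 + 243 + 243^2 = 59295

59295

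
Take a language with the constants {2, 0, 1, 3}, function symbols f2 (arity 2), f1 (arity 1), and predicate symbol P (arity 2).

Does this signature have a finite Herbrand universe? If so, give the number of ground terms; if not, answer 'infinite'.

infinite

The signature has at least one function symbol (f2, arity 2) and at least one constant (2).
Iterating f2 gives infinitely many distinct ground terms: 2, f2(2, 2), f2(f2(2, 2), f2(2, 2)), ...
So the Herbrand universe is infinite.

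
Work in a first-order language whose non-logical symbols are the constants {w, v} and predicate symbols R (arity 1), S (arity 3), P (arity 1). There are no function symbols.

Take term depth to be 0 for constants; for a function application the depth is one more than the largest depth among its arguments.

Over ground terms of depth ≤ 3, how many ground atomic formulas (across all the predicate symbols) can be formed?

First count ground terms of depth ≤ 3.
With no function symbols every ground term is a constant, so there are exactly 2 ground terms at every depth bound.
N_0 = 2
N_1 = 2
N_2 = 2
N_3 = 2
Explicitly: w, v.
So |H| = 2.
Ground atoms are formed by filling each argument slot of a predicate with a term from H, so an r-ary predicate gives |H|^r atoms:
  R: 2;  S: 2^3 = 8;  P: 2
Total ground atoms: 2 + 8 + 2 = 12.

12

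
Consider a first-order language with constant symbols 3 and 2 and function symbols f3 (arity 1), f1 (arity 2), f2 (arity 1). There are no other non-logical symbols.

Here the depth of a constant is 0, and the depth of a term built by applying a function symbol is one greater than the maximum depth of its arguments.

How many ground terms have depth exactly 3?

Write N_k for the number of ground terms of depth ≤ k. A term of depth ≤ k is either a constant or a function symbol applied to arguments of depth ≤ k−1, so N_k = 2 + N_{k-1} + N_{k-1}^2 + N_{k-1}.
N_0 = 2
N_1 = 2 + 2 + 2^2 + 2 = 10
N_2 = 2 + 10 + 10^2 + 10 = 122
N_3 = 2 + 122 + 122^2 + 122 = 15130
Terms of depth exactly 3: N_3 − N_2 = 15130 − 122 = 15008.

15008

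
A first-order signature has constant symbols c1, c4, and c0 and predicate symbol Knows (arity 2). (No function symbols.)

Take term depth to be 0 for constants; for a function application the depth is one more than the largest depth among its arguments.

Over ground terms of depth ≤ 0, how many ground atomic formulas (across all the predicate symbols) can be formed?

9

First count ground terms of depth ≤ 0.
With no function symbols every ground term is a constant, so there are exactly 3 ground terms at every depth bound.
N_0 = 3
So |H| = 3.
A ground atom is a predicate applied to a tuple of terms from H, so the count is the sum over predicates of |H|^arity:
  Knows: 3^2 = 9
Total ground atoms: 9.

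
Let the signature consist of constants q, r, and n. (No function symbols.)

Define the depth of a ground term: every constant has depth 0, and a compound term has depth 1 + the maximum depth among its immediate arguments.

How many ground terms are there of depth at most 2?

3

With no function symbols every ground term is a constant, so there are exactly 3 ground terms at every depth bound.
N_0 = 3
N_1 = 3
N_2 = 3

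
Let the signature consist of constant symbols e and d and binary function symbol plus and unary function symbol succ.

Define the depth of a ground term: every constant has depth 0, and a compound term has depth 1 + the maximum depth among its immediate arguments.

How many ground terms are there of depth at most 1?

8

Count level by level. With function symbols plus/2, succ/1, the terms of depth ≤ k are the 2 constants together with each function applied to depth-≤(k−1) tuples, so N_k = 2 + N_{k-1}^2 + N_{k-1}.
N_0 = 2
N_1 = 2 + 2^2 + 2 = 8
Explicitly: e, d, plus(e, e), plus(e, d), plus(d, e), plus(d, d), succ(e), succ(d).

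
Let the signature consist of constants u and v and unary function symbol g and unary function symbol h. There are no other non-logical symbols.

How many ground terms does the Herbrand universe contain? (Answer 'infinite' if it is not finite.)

infinite

The signature has at least one function symbol (g, arity 1) and at least one constant (u).
Iterating g gives infinitely many distinct ground terms: u, g(u), g(g(u)), ...
So the Herbrand universe is infinite.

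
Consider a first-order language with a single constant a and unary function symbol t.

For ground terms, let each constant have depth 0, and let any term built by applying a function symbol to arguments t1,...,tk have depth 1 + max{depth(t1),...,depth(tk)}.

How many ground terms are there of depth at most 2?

Count level by level. With function symbols t/1, the terms of depth ≤ k are the 1 constant together with each function applied to depth-≤(k−1) tuples, so N_k = 1 + N_{k-1}.
N_0 = 1
N_1 = 1 + 1 = 2
N_2 = 1 + 2 = 3

3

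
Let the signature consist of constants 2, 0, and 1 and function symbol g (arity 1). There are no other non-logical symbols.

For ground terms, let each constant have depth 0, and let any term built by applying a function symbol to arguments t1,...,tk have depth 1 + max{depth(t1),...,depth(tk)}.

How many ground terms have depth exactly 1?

Let N_k count ground terms of depth at most k. Each non-constant term of depth ≤ k is some function symbol applied to depth-≤(k−1) arguments, giving N_k = 3 + N_{k-1}.
N_0 = 3
N_1 = 3 + 3 = 6
Terms of depth exactly 1: N_1 − N_0 = 6 − 3 = 3.

3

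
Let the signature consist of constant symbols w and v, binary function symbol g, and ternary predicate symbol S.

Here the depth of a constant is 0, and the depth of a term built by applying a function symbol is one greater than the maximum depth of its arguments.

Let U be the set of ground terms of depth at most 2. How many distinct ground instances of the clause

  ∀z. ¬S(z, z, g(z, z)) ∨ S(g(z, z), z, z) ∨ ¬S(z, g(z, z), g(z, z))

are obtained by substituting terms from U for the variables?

Ground terms of depth ≤ 2:
  Let N_k count ground terms of depth at most k. Each non-constant term of depth ≤ k is some function symbol applied to depth-≤(k−1) arguments, giving N_k = 2 + N_{k-1}^2.
  N_0 = 2
  N_1 = 2 + 2^2 = 6
  N_2 = 2 + 6^2 = 38
So there are 38 ground terms available for substitution.
The clause has 1 distinct variable (z), which appears in the body. In the free term algebra distinct substitutions yield syntactically distinct ground instances.
Number of ground instances = 38.

38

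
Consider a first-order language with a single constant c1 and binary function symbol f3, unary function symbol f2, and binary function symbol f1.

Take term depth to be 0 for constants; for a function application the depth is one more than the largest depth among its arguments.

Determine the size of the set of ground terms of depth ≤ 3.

2776

Write N_k for the number of ground terms of depth ≤ k. A term of depth ≤ k is either a constant or a function symbol applied to arguments of depth ≤ k−1, so N_k = 1 + N_{k-1}^2 + N_{k-1} + N_{k-1}^2.
N_0 = 1
N_1 = 1 + 1^2 + 1 + 1^2 = 4
N_2 = 1 + 4^2 + 4 + 4^2 = 37
N_3 = 1 + 37^2 + 37 + 37^2 = 2776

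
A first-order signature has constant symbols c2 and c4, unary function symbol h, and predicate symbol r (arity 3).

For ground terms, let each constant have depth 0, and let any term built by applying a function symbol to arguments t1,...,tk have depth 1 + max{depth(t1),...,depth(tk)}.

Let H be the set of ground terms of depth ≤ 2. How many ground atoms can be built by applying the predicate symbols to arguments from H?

First count ground terms of depth ≤ 2.
Let N_k = |{terms of depth ≤ k}|. Then N_0 = 2 and N_k = 2 + N_{k-1} for k ≥ 1 (one summand per function symbol, arity giving the exponent).
N_0 = 2
N_1 = 2 + 2 = 4
N_2 = 2 + 4 = 6
So |H| = 6.
Each predicate of arity r yields |H|^r ground atoms (one per choice of an r-tuple from H):
  r: 6^3 = 216
Total ground atoms: 216.

216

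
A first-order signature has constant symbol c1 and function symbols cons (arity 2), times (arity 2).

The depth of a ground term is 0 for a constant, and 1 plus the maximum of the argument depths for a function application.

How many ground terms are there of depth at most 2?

Count level by level. With function symbols cons/2, times/2, the terms of depth ≤ k are the 1 constant together with each function applied to depth-≤(k−1) tuples, so N_k = 1 + N_{k-1}^2 + N_{k-1}^2.
N_0 = 1
N_1 = 1 + 1^2 + 1^2 = 3
N_2 = 1 + 3^2 + 3^2 = 19

19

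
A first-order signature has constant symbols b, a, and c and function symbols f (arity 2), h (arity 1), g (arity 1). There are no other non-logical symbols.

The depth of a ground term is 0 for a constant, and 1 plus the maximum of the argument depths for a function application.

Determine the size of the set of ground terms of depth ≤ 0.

If N_k denotes the number of depth-≤k ground terms, the 3 constants give N_0 = 3, and each function symbol of arity r contributes N_{k-1}^r new terms at level k: N_k = 3 + N_{k-1}^2 + N_{k-1} + N_{k-1}.
N_0 = 3
Explicitly: b, a, c.

3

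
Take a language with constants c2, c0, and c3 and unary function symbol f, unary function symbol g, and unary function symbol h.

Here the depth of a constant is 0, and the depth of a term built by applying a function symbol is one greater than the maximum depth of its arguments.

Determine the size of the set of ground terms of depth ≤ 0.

Count level by level. With function symbols f/1, g/1, h/1, the terms of depth ≤ k are the 3 constants together with each function applied to depth-≤(k−1) tuples, so N_k = 3 + N_{k-1} + N_{k-1} + N_{k-1}.
N_0 = 3

3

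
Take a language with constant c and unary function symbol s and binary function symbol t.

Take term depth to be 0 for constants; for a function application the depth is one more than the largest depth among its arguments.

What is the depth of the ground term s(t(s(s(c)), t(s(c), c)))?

depth(s(c)) = 1 + depth(c) = 1 + 0 = 1
depth(s(s(c))) = 1 + depth(s(c)) = 1 + 1 = 2
depth(t(s(c), c)) = 1 + max(1, 0) = 2
depth(t(s(s(c)), t(s(c), c))) = 1 + max(2, 2) = 3
depth(s(t(s(s(c)), t(s(c), c)))) = 1 + depth(t(s(s(c)), t(s(c), c))) = 1 + 3 = 4

4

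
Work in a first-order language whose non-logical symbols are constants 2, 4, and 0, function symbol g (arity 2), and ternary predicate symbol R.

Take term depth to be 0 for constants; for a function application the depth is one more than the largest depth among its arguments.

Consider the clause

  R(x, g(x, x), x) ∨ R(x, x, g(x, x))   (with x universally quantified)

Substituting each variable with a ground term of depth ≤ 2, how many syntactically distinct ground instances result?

Ground terms of depth ≤ 2:
  If N_k denotes the number of depth-≤k ground terms, the 3 constants give N_0 = 3, and each function symbol of arity r contributes N_{k-1}^r new terms at level k: N_k = 3 + N_{k-1}^2.
  N_0 = 3
  N_1 = 3 + 3^2 = 12
  N_2 = 3 + 12^2 = 147
So there are 147 ground terms available for substitution.
There is 1 variable to instantiate (x),  occurring in at least one literal, so different choices give different ground instances.
Number of ground instances = 147.

147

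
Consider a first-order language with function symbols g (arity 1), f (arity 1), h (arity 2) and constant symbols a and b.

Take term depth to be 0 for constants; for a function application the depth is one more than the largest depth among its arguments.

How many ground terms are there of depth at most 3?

If N_k denotes the number of depth-≤k ground terms, the 2 constants give N_0 = 2, and each function symbol of arity r contributes N_{k-1}^r new terms at level k: N_k = 2 + N_{k-1} + N_{k-1} + N_{k-1}^2.
N_0 = 2
N_1 = 2 + 2 + 2 + 2^2 = 10
N_2 = 2 + 10 + 10 + 10^2 = 122
N_3 = 2 + 122 + 122 + 122^2 = 15130

15130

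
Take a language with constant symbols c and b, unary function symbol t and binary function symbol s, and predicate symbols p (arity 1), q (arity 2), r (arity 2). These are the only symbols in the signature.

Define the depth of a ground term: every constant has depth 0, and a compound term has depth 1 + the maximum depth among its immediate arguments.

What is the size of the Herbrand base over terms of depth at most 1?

136

First count ground terms of depth ≤ 1.
Let N_k = |{terms of depth ≤ k}|. Then N_0 = 2 and N_k = 2 + N_{k-1} + N_{k-1}^2 for k ≥ 1 (one summand per function symbol, arity giving the exponent).
N_0 = 2
N_1 = 2 + 2 + 2^2 = 8
Explicitly: c, b, t(c), t(b), s(c, c), s(c, b), s(b, c), s(b, b).
So |H| = 8.
Ground atoms are formed by filling each argument slot of a predicate with a term from H, so an r-ary predicate gives |H|^r atoms:
  p: 8;  q: 8^2 = 64;  r: 8^2 = 64
Total ground atoms: 8 + 64 + 64 = 136.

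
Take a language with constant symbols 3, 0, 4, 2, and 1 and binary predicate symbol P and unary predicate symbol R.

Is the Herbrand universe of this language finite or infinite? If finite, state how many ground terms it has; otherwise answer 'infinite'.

There are no function symbols, so every ground term is one of the 5 constants.
The Herbrand universe is {3, 0, 4, 2, 1}, which is finite with 5 elements.

5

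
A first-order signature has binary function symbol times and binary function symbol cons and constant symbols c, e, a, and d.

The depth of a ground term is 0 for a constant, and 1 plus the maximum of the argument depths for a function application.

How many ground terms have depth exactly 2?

2560

Count level by level. With function symbols times/2, cons/2, the terms of depth ≤ k are the 4 constants together with each function applied to depth-≤(k−1) tuples, so N_k = 4 + N_{k-1}^2 + N_{k-1}^2.
N_0 = 4
N_1 = 4 + 4^2 + 4^2 = 36
N_2 = 4 + 36^2 + 36^2 = 2596
Terms of depth exactly 2: N_2 − N_1 = 2596 − 36 = 2560.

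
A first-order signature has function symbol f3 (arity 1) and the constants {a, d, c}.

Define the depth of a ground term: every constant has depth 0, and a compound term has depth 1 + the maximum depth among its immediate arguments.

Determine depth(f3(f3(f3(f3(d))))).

4

depth(f3(d)) = 1 + depth(d) = 1 + 0 = 1
depth(f3(f3(d))) = 1 + depth(f3(d)) = 1 + 1 = 2
depth(f3(f3(f3(d)))) = 1 + depth(f3(f3(d))) = 1 + 2 = 3
depth(f3(f3(f3(f3(d))))) = 1 + depth(f3(f3(f3(d)))) = 1 + 3 = 4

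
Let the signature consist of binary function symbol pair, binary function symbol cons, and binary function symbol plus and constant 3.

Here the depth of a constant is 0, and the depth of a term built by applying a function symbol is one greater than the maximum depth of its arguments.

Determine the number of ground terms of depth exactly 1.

3

If N_k denotes the number of depth-≤k ground terms, the 1 constant gives N_0 = 1, and each function symbol of arity r contributes N_{k-1}^r new terms at level k: N_k = 1 + N_{k-1}^2 + N_{k-1}^2 + N_{k-1}^2.
N_0 = 1
N_1 = 1 + 1^2 + 1^2 + 1^2 = 4
Terms of depth exactly 1: N_1 − N_0 = 4 − 1 = 3.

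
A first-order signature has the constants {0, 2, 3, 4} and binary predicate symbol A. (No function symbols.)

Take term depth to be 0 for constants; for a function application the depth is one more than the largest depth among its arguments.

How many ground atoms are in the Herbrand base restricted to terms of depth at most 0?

First count ground terms of depth ≤ 0.
With no function symbols every ground term is a constant, so there are exactly 4 ground terms at every depth bound.
N_0 = 4
Explicitly: 0, 2, 3, 4.
So |H| = 4.
A ground atom is a predicate applied to a tuple of terms from H, so the count is the sum over predicates of |H|^arity:
  A: 4^2 = 16
Total ground atoms: 16.

16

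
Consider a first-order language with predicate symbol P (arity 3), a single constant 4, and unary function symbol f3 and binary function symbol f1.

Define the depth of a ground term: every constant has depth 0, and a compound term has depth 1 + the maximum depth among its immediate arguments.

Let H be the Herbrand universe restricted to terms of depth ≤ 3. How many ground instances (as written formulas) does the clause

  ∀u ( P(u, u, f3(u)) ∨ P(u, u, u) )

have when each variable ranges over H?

183

Ground terms of depth ≤ 3:
  Count level by level. With function symbols f3/1, f1/2, the terms of depth ≤ k are the 1 constant together with each function applied to depth-≤(k−1) tuples, so N_k = 1 + N_{k-1} + N_{k-1}^2.
  N_0 = 1
  N_1 = 1 + 1 + 1^2 = 3
  N_2 = 1 + 3 + 3^2 = 13
  N_3 = 1 + 13 + 13^2 = 183
So there are 183 ground terms available for substitution.
There is 1 variable to instantiate (u),  occurring in at least one literal, so different choices give different ground instances.
Number of ground instances = 183.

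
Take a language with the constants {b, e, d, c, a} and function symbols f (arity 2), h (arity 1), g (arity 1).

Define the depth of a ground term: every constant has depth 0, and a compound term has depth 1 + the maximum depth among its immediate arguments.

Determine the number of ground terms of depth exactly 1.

Let N_k count ground terms of depth at most k. Each non-constant term of depth ≤ k is some function symbol applied to depth-≤(k−1) arguments, giving N_k = 5 + N_{k-1}^2 + N_{k-1} + N_{k-1}.
N_0 = 5
N_1 = 5 + 5^2 + 5 + 5 = 40
Terms of depth exactly 1: N_1 − N_0 = 40 − 5 = 35.

35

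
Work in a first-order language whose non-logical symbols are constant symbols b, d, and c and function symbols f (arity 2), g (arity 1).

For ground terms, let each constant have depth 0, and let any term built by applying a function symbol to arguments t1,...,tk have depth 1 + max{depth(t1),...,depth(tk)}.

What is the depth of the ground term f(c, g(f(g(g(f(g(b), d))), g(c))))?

7

depth(g(b)) = 1 + depth(b) = 1 + 0 = 1
depth(f(g(b), d)) = 1 + max(1, 0) = 2
depth(g(f(g(b), d))) = 1 + depth(f(g(b), d)) = 1 + 2 = 3
depth(g(g(f(g(b), d)))) = 1 + depth(g(f(g(b), d))) = 1 + 3 = 4
depth(g(c)) = 1 + depth(c) = 1 + 0 = 1
depth(f(g(g(f(g(b), d))), g(c))) = 1 + max(4, 1) = 5
depth(g(f(g(g(f(g(b), d))), g(c)))) = 1 + depth(f(g(g(f(g(b), d))), g(c))) = 1 + 5 = 6
depth(f(c, g(f(g(g(f(g(b), d))), g(c))))) = 1 + max(0, 6) = 7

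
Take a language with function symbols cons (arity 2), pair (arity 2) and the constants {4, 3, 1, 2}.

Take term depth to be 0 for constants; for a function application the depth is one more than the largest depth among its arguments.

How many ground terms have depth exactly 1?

If N_k denotes the number of depth-≤k ground terms, the 4 constants give N_0 = 4, and each function symbol of arity r contributes N_{k-1}^r new terms at level k: N_k = 4 + N_{k-1}^2 + N_{k-1}^2.
N_0 = 4
N_1 = 4 + 4^2 + 4^2 = 36
Terms of depth exactly 1: N_1 − N_0 = 36 − 4 = 32.

32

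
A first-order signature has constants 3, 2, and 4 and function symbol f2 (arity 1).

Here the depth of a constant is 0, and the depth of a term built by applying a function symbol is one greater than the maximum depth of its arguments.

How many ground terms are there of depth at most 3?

12

If N_k denotes the number of depth-≤k ground terms, the 3 constants give N_0 = 3, and each function symbol of arity r contributes N_{k-1}^r new terms at level k: N_k = 3 + N_{k-1}.
N_0 = 3
N_1 = 3 + 3 = 6
N_2 = 3 + 6 = 9
N_3 = 3 + 9 = 12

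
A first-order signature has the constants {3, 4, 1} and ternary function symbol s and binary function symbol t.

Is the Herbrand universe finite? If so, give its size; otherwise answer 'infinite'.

The signature has at least one function symbol (s, arity 3) and at least one constant (3).
Iterating s gives infinitely many distinct ground terms: 3, s(3, 3, 3), s(s(3, 3, 3), s(3, 3, 3), s(3, 3, 3)), ...
So the Herbrand universe is infinite.

infinite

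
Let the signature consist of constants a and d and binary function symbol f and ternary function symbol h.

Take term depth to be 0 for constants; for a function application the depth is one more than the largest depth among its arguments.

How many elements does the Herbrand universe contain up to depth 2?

If N_k denotes the number of depth-≤k ground terms, the 2 constants give N_0 = 2, and each function symbol of arity r contributes N_{k-1}^r new terms at level k: N_k = 2 + N_{k-1}^2 + N_{k-1}^3.
N_0 = 2
N_1 = 2 + 2^2 + 2^3 = 14
N_2 = 2 + 14^2 + 14^3 = 2942

2942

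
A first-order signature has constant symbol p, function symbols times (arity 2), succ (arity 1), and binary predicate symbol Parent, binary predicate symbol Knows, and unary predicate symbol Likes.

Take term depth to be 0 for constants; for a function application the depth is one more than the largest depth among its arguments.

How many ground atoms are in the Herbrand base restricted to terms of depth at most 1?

First count ground terms of depth ≤ 1.
Let N_k = |{terms of depth ≤ k}|. Then N_0 = 1 and N_k = 1 + N_{k-1}^2 + N_{k-1} for k ≥ 1 (one summand per function symbol, arity giving the exponent).
N_0 = 1
N_1 = 1 + 1^2 + 1 = 3
So |H| = 3.
Each predicate of arity r yields |H|^r ground atoms (one per choice of an r-tuple from H):
  Parent: 3^2 = 9;  Knows: 3^2 = 9;  Likes: 3
Total ground atoms: 9 + 9 + 3 = 21.

21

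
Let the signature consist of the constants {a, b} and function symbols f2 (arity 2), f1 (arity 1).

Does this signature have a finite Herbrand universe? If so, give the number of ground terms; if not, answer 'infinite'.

The signature has at least one function symbol (f2, arity 2) and at least one constant (a).
Iterating f2 gives infinitely many distinct ground terms: a, f2(a, a), f2(f2(a, a), f2(a, a)), ...
So the Herbrand universe is infinite.

infinite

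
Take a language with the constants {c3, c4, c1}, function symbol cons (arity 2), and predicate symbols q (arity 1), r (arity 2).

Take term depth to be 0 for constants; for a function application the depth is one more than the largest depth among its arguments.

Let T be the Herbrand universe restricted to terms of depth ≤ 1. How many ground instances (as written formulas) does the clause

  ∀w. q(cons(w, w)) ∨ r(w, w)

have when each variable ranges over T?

Ground terms of depth ≤ 1:
  Count level by level. With function symbols cons/2, the terms of depth ≤ k are the 3 constants together with each function applied to depth-≤(k−1) tuples, so N_k = 3 + N_{k-1}^2.
  N_0 = 3
  N_1 = 3 + 3^2 = 12
So there are 12 ground terms available for substitution.
The clause has 1 distinct variable (w), which appears in the body. In the free term algebra distinct substitutions yield syntactically distinct ground instances.
Number of ground instances = 12.

12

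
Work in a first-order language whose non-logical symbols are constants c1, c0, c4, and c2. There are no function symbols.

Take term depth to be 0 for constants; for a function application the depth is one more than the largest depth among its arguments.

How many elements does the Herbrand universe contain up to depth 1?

4

With no function symbols every ground term is a constant, so there are exactly 4 ground terms at every depth bound.
N_0 = 4
N_1 = 4
Explicitly: c1, c0, c4, c2.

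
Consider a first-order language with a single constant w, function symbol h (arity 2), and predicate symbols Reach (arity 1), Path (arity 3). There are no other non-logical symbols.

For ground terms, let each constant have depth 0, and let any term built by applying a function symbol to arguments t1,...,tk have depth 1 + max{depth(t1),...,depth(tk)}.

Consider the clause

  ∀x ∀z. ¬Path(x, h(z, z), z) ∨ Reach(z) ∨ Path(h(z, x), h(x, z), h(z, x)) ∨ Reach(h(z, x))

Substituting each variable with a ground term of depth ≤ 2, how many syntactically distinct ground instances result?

Ground terms of depth ≤ 2:
  If N_k denotes the number of depth-≤k ground terms, the 1 constant gives N_0 = 1, and each function symbol of arity r contributes N_{k-1}^r new terms at level k: N_k = 1 + N_{k-1}^2.
  N_0 = 1
  N_1 = 1 + 1^2 = 2
  N_2 = 1 + 2^2 = 5
  Explicitly: w, h(w, w), h(w, h(w, w)), h(h(w, w), w), h(h(w, w), h(w, w)).
So there are 5 ground terms available for substitution.
There are 2 variables to instantiate (x, z), each occurring in at least one literal, so different choices give different ground instances.
Number of ground instances = 5^2 = 25.

25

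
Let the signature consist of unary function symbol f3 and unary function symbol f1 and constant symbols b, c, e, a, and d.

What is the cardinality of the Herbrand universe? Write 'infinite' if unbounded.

The signature has at least one function symbol (f3, arity 1) and at least one constant (b).
Iterating f3 gives infinitely many distinct ground terms: b, f3(b), f3(f3(b)), ...
So the Herbrand universe is infinite.

infinite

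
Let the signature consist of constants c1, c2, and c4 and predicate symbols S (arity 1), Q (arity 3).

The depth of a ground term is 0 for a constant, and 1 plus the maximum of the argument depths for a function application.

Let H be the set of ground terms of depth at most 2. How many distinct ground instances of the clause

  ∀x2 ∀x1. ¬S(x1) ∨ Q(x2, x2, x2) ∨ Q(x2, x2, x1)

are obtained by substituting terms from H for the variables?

Ground terms of depth ≤ 2:
  With no function symbols every ground term is a constant, so there are exactly 3 ground terms at every depth bound.
  N_0 = 3
  N_1 = 3
  N_2 = 3
  Explicitly: c1, c2, c4.
So there are 3 ground terms available for substitution.
The clause has 2 distinct variables (x2, x1), each appearing in the body. In the free term algebra distinct substitutions yield syntactically distinct ground instances.
Number of ground instances = 3^2 = 9.

9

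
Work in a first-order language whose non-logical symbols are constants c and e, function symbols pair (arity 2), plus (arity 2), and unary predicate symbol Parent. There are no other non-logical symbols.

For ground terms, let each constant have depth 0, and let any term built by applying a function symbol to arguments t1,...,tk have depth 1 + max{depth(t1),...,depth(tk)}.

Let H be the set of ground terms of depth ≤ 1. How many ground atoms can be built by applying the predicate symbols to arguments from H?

10

First count ground terms of depth ≤ 1.
Let N_k = |{terms of depth ≤ k}|. Then N_0 = 2 and N_k = 2 + N_{k-1}^2 + N_{k-1}^2 for k ≥ 1 (one summand per function symbol, arity giving the exponent).
N_0 = 2
N_1 = 2 + 2^2 + 2^2 = 10
Explicitly: c, e, pair(c, c), pair(c, e), pair(e, c), pair(e, e), plus(c, c), plus(c, e), plus(e, c), plus(e, e).
So |H| = 10.
Each predicate of arity r yields |H|^r ground atoms (one per choice of an r-tuple from H):
  Parent: 10
Total ground atoms: 10.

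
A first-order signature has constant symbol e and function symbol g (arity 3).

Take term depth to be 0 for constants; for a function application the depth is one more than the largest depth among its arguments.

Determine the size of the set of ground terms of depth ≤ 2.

Write N_k for the number of ground terms of depth ≤ k. A term of depth ≤ k is either a constant or a function symbol applied to arguments of depth ≤ k−1, so N_k = 1 + N_{k-1}^3.
N_0 = 1
N_1 = 1 + 1^3 = 2
N_2 = 1 + 2^3 = 9

9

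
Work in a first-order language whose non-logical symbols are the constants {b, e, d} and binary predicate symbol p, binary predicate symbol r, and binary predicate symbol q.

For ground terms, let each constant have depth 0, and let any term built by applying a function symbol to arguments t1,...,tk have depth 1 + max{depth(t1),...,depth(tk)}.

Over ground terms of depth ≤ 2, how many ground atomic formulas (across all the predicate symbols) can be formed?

First count ground terms of depth ≤ 2.
With no function symbols every ground term is a constant, so there are exactly 3 ground terms at every depth bound.
N_0 = 3
N_1 = 3
N_2 = 3
Explicitly: b, e, d.
So |H| = 3.
A ground atom is a predicate applied to a tuple of terms from H, so the count is the sum over predicates of |H|^arity:
  p: 3^2 = 9;  r: 3^2 = 9;  q: 3^2 = 9
Total ground atoms: 9 + 9 + 9 = 27.

27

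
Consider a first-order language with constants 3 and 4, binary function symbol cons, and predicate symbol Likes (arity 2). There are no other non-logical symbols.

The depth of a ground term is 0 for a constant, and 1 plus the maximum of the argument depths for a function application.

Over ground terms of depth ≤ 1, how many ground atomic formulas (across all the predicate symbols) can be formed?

First count ground terms of depth ≤ 1.
Let N_k count ground terms of depth at most k. Each non-constant term of depth ≤ k is some function symbol applied to depth-≤(k−1) arguments, giving N_k = 2 + N_{k-1}^2.
N_0 = 2
N_1 = 2 + 2^2 = 6
Explicitly: 3, 4, cons(3, 3), cons(3, 4), cons(4, 3), cons(4, 4).
So |H| = 6.
Each predicate of arity r yields |H|^r ground atoms (one per choice of an r-tuple from H):
  Likes: 6^2 = 36
Total ground atoms: 36.

36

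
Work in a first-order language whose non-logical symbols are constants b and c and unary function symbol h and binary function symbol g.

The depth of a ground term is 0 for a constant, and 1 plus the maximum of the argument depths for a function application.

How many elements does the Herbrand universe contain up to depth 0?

2

Write N_k for the number of ground terms of depth ≤ k. A term of depth ≤ k is either a constant or a function symbol applied to arguments of depth ≤ k−1, so N_k = 2 + N_{k-1} + N_{k-1}^2.
N_0 = 2
Explicitly: b, c.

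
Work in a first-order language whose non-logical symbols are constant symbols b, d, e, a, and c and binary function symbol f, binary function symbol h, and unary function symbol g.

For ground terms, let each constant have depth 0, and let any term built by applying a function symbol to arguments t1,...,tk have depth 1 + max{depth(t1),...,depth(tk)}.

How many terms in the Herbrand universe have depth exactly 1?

55

Write N_k for the number of ground terms of depth ≤ k. A term of depth ≤ k is either a constant or a function symbol applied to arguments of depth ≤ k−1, so N_k = 5 + N_{k-1}^2 + N_{k-1}^2 + N_{k-1}.
N_0 = 5
N_1 = 5 + 5^2 + 5^2 + 5 = 60
Terms of depth exactly 1: N_1 − N_0 = 60 − 5 = 55.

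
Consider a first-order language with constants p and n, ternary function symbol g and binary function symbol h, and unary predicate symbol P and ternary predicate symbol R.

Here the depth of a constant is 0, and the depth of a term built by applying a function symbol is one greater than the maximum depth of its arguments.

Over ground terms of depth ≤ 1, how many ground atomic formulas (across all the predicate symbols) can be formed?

First count ground terms of depth ≤ 1.
Count level by level. With function symbols g/3, h/2, the terms of depth ≤ k are the 2 constants together with each function applied to depth-≤(k−1) tuples, so N_k = 2 + N_{k-1}^3 + N_{k-1}^2.
N_0 = 2
N_1 = 2 + 2^3 + 2^2 = 14
So |H| = 14.
For each predicate symbol, the number of ground atoms is |H| raised to its arity; summing:
  P: 14;  R: 14^3 = 2744
Total ground atoms: 14 + 2744 = 2758.

2758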